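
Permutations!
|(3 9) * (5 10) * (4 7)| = 2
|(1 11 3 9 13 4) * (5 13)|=|(1 11 3 9 5 13 4)|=7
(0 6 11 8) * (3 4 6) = [3, 1, 2, 4, 6, 5, 11, 7, 0, 9, 10, 8] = (0 3 4 6 11 8)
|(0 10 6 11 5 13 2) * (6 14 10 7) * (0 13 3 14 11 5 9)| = |(0 7 6 5 3 14 10 11 9)(2 13)| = 18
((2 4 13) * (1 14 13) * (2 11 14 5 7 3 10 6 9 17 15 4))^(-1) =((1 5 7 3 10 6 9 17 15 4)(11 14 13))^(-1) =(1 4 15 17 9 6 10 3 7 5)(11 13 14)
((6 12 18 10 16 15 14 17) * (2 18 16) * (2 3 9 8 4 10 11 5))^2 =(2 11)(3 8 10 9 4)(5 18)(6 16 14)(12 15 17)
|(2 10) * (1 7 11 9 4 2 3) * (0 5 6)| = 24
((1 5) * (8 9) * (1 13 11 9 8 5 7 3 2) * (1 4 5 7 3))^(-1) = (1 7 9 11 13 5 4 2 3)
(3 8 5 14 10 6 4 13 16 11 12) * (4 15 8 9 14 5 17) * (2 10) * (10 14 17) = [0, 1, 14, 9, 13, 5, 15, 7, 10, 17, 6, 12, 3, 16, 2, 8, 11, 4] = (2 14)(3 9 17 4 13 16 11 12)(6 15 8 10)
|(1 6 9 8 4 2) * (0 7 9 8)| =15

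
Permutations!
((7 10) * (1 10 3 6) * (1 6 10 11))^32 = (11)(3 7 10)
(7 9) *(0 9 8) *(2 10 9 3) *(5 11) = (0 3 2 10 9 7 8)(5 11) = [3, 1, 10, 2, 4, 11, 6, 8, 0, 7, 9, 5]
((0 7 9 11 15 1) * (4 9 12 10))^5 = ((0 7 12 10 4 9 11 15 1))^5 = (0 9 7 11 12 15 10 1 4)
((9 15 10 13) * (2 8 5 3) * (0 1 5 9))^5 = ((0 1 5 3 2 8 9 15 10 13))^5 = (0 8)(1 9)(2 13)(3 10)(5 15)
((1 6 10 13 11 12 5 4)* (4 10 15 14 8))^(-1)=(1 4 8 14 15 6)(5 12 11 13 10)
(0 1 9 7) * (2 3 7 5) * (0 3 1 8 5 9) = [8, 0, 1, 7, 4, 2, 6, 3, 5, 9] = (9)(0 8 5 2 1)(3 7)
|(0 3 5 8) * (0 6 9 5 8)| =|(0 3 8 6 9 5)| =6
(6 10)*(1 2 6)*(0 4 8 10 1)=[4, 2, 6, 3, 8, 5, 1, 7, 10, 9, 0]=(0 4 8 10)(1 2 6)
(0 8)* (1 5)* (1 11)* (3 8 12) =(0 12 3 8)(1 5 11) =[12, 5, 2, 8, 4, 11, 6, 7, 0, 9, 10, 1, 3]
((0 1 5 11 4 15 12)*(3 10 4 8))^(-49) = (0 1 5 11 8 3 10 4 15 12) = ((0 1 5 11 8 3 10 4 15 12))^(-49)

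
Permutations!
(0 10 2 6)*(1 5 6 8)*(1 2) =(0 10 1 5 6)(2 8) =[10, 5, 8, 3, 4, 6, 0, 7, 2, 9, 1]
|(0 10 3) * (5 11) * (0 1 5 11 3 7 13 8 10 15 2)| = |(0 15 2)(1 5 3)(7 13 8 10)| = 12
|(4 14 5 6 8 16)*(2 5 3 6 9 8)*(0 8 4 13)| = |(0 8 16 13)(2 5 9 4 14 3 6)| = 28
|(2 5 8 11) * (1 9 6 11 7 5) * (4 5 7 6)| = 8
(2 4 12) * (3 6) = (2 4 12)(3 6) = [0, 1, 4, 6, 12, 5, 3, 7, 8, 9, 10, 11, 2]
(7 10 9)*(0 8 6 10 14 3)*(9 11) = (0 8 6 10 11 9 7 14 3) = [8, 1, 2, 0, 4, 5, 10, 14, 6, 7, 11, 9, 12, 13, 3]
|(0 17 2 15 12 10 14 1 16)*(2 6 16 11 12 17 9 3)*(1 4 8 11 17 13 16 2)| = 30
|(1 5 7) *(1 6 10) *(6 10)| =4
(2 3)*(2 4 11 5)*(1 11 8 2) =(1 11 5)(2 3 4 8) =[0, 11, 3, 4, 8, 1, 6, 7, 2, 9, 10, 5]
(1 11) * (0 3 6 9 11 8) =[3, 8, 2, 6, 4, 5, 9, 7, 0, 11, 10, 1] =(0 3 6 9 11 1 8)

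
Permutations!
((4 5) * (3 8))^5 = ((3 8)(4 5))^5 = (3 8)(4 5)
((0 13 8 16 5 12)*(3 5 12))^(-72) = (0 16 13 12 8)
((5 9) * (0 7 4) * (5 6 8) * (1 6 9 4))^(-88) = (9)(0 6 4 1 5 7 8)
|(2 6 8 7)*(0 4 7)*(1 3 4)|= 8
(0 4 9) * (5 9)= (0 4 5 9)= [4, 1, 2, 3, 5, 9, 6, 7, 8, 0]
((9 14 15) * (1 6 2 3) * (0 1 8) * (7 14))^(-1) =(0 8 3 2 6 1)(7 9 15 14)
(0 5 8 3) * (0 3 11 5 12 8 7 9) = (0 12 8 11 5 7 9) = [12, 1, 2, 3, 4, 7, 6, 9, 11, 0, 10, 5, 8]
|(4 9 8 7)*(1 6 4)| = 6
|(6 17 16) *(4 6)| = |(4 6 17 16)| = 4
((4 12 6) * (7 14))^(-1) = ((4 12 6)(7 14))^(-1) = (4 6 12)(7 14)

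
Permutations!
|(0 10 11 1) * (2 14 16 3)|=|(0 10 11 1)(2 14 16 3)|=4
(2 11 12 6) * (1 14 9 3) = [0, 14, 11, 1, 4, 5, 2, 7, 8, 3, 10, 12, 6, 13, 9] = (1 14 9 3)(2 11 12 6)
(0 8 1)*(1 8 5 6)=(8)(0 5 6 1)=[5, 0, 2, 3, 4, 6, 1, 7, 8]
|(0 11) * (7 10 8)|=6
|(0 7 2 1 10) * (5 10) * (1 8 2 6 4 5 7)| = |(0 1 7 6 4 5 10)(2 8)| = 14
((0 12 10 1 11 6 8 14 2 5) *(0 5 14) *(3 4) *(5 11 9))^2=((0 12 10 1 9 5 11 6 8)(2 14)(3 4))^2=(14)(0 10 9 11 8 12 1 5 6)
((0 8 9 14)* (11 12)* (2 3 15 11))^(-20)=((0 8 9 14)(2 3 15 11 12))^(-20)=(15)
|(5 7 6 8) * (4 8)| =5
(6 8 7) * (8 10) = (6 10 8 7) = [0, 1, 2, 3, 4, 5, 10, 6, 7, 9, 8]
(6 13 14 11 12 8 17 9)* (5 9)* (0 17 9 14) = [17, 1, 2, 3, 4, 14, 13, 7, 9, 6, 10, 12, 8, 0, 11, 15, 16, 5] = (0 17 5 14 11 12 8 9 6 13)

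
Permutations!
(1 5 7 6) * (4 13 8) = (1 5 7 6)(4 13 8) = [0, 5, 2, 3, 13, 7, 1, 6, 4, 9, 10, 11, 12, 8]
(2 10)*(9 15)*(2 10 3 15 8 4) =(2 3 15 9 8 4) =[0, 1, 3, 15, 2, 5, 6, 7, 4, 8, 10, 11, 12, 13, 14, 9]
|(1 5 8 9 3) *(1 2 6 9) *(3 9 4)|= 12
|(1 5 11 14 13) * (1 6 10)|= 7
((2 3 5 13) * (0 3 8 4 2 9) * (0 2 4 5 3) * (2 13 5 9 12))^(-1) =(2 12 13 9 8)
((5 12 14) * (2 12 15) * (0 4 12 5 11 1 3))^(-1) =((0 4 12 14 11 1 3)(2 5 15))^(-1) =(0 3 1 11 14 12 4)(2 15 5)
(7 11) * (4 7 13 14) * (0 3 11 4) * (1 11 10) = (0 3 10 1 11 13 14)(4 7) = [3, 11, 2, 10, 7, 5, 6, 4, 8, 9, 1, 13, 12, 14, 0]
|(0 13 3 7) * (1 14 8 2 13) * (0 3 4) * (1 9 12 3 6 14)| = |(0 9 12 3 7 6 14 8 2 13 4)| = 11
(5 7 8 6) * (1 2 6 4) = [0, 2, 6, 3, 1, 7, 5, 8, 4] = (1 2 6 5 7 8 4)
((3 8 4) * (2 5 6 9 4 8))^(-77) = (2 5 6 9 4 3)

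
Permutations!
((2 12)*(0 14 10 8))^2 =(0 10)(8 14)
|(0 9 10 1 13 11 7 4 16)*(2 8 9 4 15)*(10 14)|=30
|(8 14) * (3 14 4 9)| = 5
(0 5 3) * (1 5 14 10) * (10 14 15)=(0 15 10 1 5 3)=[15, 5, 2, 0, 4, 3, 6, 7, 8, 9, 1, 11, 12, 13, 14, 10]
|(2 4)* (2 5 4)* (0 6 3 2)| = 4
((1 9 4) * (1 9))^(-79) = (4 9)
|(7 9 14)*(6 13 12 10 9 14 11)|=|(6 13 12 10 9 11)(7 14)|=6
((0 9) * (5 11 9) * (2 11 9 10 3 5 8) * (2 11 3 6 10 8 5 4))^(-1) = (0 9 5)(2 4 3)(6 10)(8 11)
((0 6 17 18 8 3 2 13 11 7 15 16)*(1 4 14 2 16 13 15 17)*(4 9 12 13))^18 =(0 13 8 1 7 16 12 18 6 11 3 9 17)(2 4)(14 15) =((0 6 1 9 12 13 11 7 17 18 8 3 16)(2 15 4 14))^18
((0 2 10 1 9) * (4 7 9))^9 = ((0 2 10 1 4 7 9))^9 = (0 10 4 9 2 1 7)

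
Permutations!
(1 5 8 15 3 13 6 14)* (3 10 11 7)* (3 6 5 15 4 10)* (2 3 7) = [0, 15, 3, 13, 10, 8, 14, 6, 4, 9, 11, 2, 12, 5, 1, 7] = (1 15 7 6 14)(2 3 13 5 8 4 10 11)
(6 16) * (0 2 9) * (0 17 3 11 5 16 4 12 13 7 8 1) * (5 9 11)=(0 2 11 9 17 3 5 16 6 4 12 13 7 8 1)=[2, 0, 11, 5, 12, 16, 4, 8, 1, 17, 10, 9, 13, 7, 14, 15, 6, 3]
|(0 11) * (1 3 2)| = |(0 11)(1 3 2)| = 6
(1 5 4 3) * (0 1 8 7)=(0 1 5 4 3 8 7)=[1, 5, 2, 8, 3, 4, 6, 0, 7]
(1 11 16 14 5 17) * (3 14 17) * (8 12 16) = (1 11 8 12 16 17)(3 14 5) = [0, 11, 2, 14, 4, 3, 6, 7, 12, 9, 10, 8, 16, 13, 5, 15, 17, 1]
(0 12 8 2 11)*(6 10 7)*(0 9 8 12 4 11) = (12)(0 4 11 9 8 2)(6 10 7) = [4, 1, 0, 3, 11, 5, 10, 6, 2, 8, 7, 9, 12]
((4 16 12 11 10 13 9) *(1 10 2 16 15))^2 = ((1 10 13 9 4 15)(2 16 12 11))^2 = (1 13 4)(2 12)(9 15 10)(11 16)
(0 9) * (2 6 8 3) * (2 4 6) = (0 9)(3 4 6 8) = [9, 1, 2, 4, 6, 5, 8, 7, 3, 0]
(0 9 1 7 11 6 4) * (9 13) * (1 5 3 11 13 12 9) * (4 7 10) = (0 12 9 5 3 11 6 7 13 1 10 4) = [12, 10, 2, 11, 0, 3, 7, 13, 8, 5, 4, 6, 9, 1]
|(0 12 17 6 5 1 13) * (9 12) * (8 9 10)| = 10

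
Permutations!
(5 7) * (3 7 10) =(3 7 5 10) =[0, 1, 2, 7, 4, 10, 6, 5, 8, 9, 3]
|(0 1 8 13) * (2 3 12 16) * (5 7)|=|(0 1 8 13)(2 3 12 16)(5 7)|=4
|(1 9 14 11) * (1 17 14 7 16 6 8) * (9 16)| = |(1 16 6 8)(7 9)(11 17 14)| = 12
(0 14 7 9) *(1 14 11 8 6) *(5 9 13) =(0 11 8 6 1 14 7 13 5 9) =[11, 14, 2, 3, 4, 9, 1, 13, 6, 0, 10, 8, 12, 5, 7]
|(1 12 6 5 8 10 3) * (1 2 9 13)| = |(1 12 6 5 8 10 3 2 9 13)| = 10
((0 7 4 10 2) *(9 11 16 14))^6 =((0 7 4 10 2)(9 11 16 14))^6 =(0 7 4 10 2)(9 16)(11 14)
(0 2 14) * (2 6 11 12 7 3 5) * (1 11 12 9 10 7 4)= (0 6 12 4 1 11 9 10 7 3 5 2 14)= [6, 11, 14, 5, 1, 2, 12, 3, 8, 10, 7, 9, 4, 13, 0]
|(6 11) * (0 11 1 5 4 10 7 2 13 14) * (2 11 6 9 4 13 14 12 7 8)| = 14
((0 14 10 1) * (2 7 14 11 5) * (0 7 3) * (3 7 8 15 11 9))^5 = (0 3 9)(1 2 8 7 15 14 11 10 5)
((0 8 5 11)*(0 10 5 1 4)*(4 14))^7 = (0 1 4 8 14)(5 11 10)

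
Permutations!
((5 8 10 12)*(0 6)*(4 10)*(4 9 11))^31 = (0 6)(4 5 11 12 9 10 8)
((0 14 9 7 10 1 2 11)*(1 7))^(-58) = (0 9 2)(1 11 14)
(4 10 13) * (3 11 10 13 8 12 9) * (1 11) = (1 11 10 8 12 9 3)(4 13) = [0, 11, 2, 1, 13, 5, 6, 7, 12, 3, 8, 10, 9, 4]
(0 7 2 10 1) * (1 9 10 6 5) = [7, 0, 6, 3, 4, 1, 5, 2, 8, 10, 9] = (0 7 2 6 5 1)(9 10)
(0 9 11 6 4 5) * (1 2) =(0 9 11 6 4 5)(1 2) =[9, 2, 1, 3, 5, 0, 4, 7, 8, 11, 10, 6]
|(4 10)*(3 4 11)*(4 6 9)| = 6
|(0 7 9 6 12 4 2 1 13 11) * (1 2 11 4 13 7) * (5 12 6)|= |(0 1 7 9 5 12 13 4 11)|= 9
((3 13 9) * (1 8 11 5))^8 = ((1 8 11 5)(3 13 9))^8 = (3 9 13)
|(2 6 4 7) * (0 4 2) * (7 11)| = 4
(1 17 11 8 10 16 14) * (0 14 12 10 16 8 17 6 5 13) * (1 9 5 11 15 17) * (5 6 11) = (0 14 9 6 5 13)(1 11)(8 16 12 10)(15 17) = [14, 11, 2, 3, 4, 13, 5, 7, 16, 6, 8, 1, 10, 0, 9, 17, 12, 15]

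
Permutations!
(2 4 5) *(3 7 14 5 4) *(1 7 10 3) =[0, 7, 1, 10, 4, 2, 6, 14, 8, 9, 3, 11, 12, 13, 5] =(1 7 14 5 2)(3 10)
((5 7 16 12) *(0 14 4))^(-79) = ((0 14 4)(5 7 16 12))^(-79) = (0 4 14)(5 7 16 12)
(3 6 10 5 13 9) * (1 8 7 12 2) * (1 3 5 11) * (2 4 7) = (1 8 2 3 6 10 11)(4 7 12)(5 13 9) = [0, 8, 3, 6, 7, 13, 10, 12, 2, 5, 11, 1, 4, 9]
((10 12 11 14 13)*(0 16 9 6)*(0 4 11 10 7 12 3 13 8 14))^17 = ((0 16 9 6 4 11)(3 13 7 12 10)(8 14))^17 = (0 11 4 6 9 16)(3 7 10 13 12)(8 14)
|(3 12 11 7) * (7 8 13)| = |(3 12 11 8 13 7)| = 6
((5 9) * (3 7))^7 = (3 7)(5 9) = ((3 7)(5 9))^7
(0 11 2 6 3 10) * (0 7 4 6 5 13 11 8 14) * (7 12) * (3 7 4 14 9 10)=(0 8 9 10 12 4 6 7 14)(2 5 13 11)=[8, 1, 5, 3, 6, 13, 7, 14, 9, 10, 12, 2, 4, 11, 0]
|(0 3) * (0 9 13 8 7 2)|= |(0 3 9 13 8 7 2)|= 7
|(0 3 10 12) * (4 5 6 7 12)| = 8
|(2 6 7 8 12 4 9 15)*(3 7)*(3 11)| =|(2 6 11 3 7 8 12 4 9 15)| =10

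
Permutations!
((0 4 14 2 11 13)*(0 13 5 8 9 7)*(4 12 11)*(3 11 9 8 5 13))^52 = ((0 12 9 7)(2 4 14)(3 11 13))^52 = (2 4 14)(3 11 13)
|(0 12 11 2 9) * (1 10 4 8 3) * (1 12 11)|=|(0 11 2 9)(1 10 4 8 3 12)|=12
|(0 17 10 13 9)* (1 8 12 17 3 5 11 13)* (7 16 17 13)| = 13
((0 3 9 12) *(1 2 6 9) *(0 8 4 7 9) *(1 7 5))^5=(0 8 6 12 2 9 1 7 5 3 4)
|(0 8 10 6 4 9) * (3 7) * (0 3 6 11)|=|(0 8 10 11)(3 7 6 4 9)|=20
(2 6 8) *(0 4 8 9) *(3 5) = [4, 1, 6, 5, 8, 3, 9, 7, 2, 0] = (0 4 8 2 6 9)(3 5)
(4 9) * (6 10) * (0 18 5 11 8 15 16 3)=(0 18 5 11 8 15 16 3)(4 9)(6 10)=[18, 1, 2, 0, 9, 11, 10, 7, 15, 4, 6, 8, 12, 13, 14, 16, 3, 17, 5]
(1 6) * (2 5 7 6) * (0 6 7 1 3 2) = (7)(0 6 3 2 5 1) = [6, 0, 5, 2, 4, 1, 3, 7]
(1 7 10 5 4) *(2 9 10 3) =(1 7 3 2 9 10 5 4) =[0, 7, 9, 2, 1, 4, 6, 3, 8, 10, 5]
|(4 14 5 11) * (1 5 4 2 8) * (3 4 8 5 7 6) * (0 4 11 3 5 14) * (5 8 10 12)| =28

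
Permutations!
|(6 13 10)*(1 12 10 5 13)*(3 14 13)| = |(1 12 10 6)(3 14 13 5)| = 4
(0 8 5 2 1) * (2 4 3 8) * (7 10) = [2, 0, 1, 8, 3, 4, 6, 10, 5, 9, 7] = (0 2 1)(3 8 5 4)(7 10)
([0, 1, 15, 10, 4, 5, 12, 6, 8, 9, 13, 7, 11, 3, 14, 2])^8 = (15)(3 13 10)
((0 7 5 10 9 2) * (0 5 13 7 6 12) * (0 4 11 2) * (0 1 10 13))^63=((0 6 12 4 11 2 5 13 7)(1 10 9))^63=(13)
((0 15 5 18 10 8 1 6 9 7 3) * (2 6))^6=(0 1)(2 15)(3 8)(5 6)(7 10)(9 18)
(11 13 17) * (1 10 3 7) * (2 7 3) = (1 10 2 7)(11 13 17) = [0, 10, 7, 3, 4, 5, 6, 1, 8, 9, 2, 13, 12, 17, 14, 15, 16, 11]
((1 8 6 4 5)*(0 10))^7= (0 10)(1 6 5 8 4)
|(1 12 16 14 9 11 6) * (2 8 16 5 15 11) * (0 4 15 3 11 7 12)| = 10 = |(0 4 15 7 12 5 3 11 6 1)(2 8 16 14 9)|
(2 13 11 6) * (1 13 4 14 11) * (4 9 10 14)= [0, 13, 9, 3, 4, 5, 2, 7, 8, 10, 14, 6, 12, 1, 11]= (1 13)(2 9 10 14 11 6)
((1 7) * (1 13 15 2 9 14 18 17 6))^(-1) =(1 6 17 18 14 9 2 15 13 7)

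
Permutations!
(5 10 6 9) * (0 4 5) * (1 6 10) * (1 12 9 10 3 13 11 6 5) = [4, 5, 2, 13, 1, 12, 10, 7, 8, 0, 3, 6, 9, 11] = (0 4 1 5 12 9)(3 13 11 6 10)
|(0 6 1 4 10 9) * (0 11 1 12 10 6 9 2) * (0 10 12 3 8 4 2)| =|(12)(0 9 11 1 2 10)(3 8 4 6)| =12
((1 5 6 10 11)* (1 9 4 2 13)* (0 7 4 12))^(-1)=(0 12 9 11 10 6 5 1 13 2 4 7)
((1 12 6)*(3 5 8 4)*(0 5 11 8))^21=((0 5)(1 12 6)(3 11 8 4))^21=(12)(0 5)(3 11 8 4)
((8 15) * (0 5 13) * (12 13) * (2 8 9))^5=(0 5 12 13)(2 8 15 9)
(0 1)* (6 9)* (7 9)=(0 1)(6 7 9)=[1, 0, 2, 3, 4, 5, 7, 9, 8, 6]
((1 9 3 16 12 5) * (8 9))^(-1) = ((1 8 9 3 16 12 5))^(-1) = (1 5 12 16 3 9 8)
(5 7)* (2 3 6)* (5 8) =[0, 1, 3, 6, 4, 7, 2, 8, 5] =(2 3 6)(5 7 8)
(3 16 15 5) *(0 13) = (0 13)(3 16 15 5) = [13, 1, 2, 16, 4, 3, 6, 7, 8, 9, 10, 11, 12, 0, 14, 5, 15]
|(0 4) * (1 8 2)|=|(0 4)(1 8 2)|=6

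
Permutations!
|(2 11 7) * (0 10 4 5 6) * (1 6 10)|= |(0 1 6)(2 11 7)(4 5 10)|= 3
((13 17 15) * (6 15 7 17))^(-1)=(6 13 15)(7 17)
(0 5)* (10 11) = (0 5)(10 11) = [5, 1, 2, 3, 4, 0, 6, 7, 8, 9, 11, 10]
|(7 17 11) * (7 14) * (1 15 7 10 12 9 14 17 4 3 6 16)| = |(1 15 7 4 3 6 16)(9 14 10 12)(11 17)| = 28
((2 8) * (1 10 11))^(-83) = ((1 10 11)(2 8))^(-83) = (1 10 11)(2 8)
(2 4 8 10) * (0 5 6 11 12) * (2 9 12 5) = (0 2 4 8 10 9 12)(5 6 11) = [2, 1, 4, 3, 8, 6, 11, 7, 10, 12, 9, 5, 0]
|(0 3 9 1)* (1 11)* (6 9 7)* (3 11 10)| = 15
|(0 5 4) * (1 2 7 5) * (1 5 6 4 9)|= |(0 5 9 1 2 7 6 4)|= 8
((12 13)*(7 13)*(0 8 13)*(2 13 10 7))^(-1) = (0 7 10 8)(2 12 13) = ((0 8 10 7)(2 13 12))^(-1)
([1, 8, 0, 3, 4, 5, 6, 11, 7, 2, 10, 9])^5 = (0 9 7 1 2 11 8)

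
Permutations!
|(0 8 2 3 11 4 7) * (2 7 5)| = |(0 8 7)(2 3 11 4 5)| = 15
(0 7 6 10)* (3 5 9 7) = (0 3 5 9 7 6 10) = [3, 1, 2, 5, 4, 9, 10, 6, 8, 7, 0]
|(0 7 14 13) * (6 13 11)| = |(0 7 14 11 6 13)| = 6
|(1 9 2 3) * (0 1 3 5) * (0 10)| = |(0 1 9 2 5 10)| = 6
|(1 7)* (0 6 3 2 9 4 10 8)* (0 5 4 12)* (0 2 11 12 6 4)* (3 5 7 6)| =|(0 4 10 8 7 1 6 5)(2 9 3 11 12)| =40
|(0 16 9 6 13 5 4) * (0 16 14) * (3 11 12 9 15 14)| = 12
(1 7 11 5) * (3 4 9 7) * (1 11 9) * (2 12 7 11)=(1 3 4)(2 12 7 9 11 5)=[0, 3, 12, 4, 1, 2, 6, 9, 8, 11, 10, 5, 7]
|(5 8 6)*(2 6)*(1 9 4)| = 12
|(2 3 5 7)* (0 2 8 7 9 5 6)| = |(0 2 3 6)(5 9)(7 8)| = 4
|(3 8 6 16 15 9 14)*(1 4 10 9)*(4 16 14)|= 12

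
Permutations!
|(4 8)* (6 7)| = |(4 8)(6 7)| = 2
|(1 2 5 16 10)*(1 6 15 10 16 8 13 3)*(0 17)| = 6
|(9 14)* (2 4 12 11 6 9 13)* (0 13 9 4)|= |(0 13 2)(4 12 11 6)(9 14)|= 12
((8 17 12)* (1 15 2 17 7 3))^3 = ((1 15 2 17 12 8 7 3))^3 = (1 17 7 15 12 3 2 8)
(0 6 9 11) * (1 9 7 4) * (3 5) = [6, 9, 2, 5, 1, 3, 7, 4, 8, 11, 10, 0] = (0 6 7 4 1 9 11)(3 5)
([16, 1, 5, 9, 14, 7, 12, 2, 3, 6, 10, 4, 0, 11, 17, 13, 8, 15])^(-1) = (0 12 6 9 3 8 16)(2 7 5)(4 11 13 15 17 14)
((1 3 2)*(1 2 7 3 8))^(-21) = ((1 8)(3 7))^(-21) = (1 8)(3 7)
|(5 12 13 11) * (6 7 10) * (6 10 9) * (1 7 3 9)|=|(1 7)(3 9 6)(5 12 13 11)|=12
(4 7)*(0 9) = (0 9)(4 7) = [9, 1, 2, 3, 7, 5, 6, 4, 8, 0]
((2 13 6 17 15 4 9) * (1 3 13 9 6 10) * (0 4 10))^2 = ((0 4 6 17 15 10 1 3 13)(2 9))^2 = (0 6 15 1 13 4 17 10 3)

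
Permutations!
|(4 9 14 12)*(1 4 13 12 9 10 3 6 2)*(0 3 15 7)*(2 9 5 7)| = 70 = |(0 3 6 9 14 5 7)(1 4 10 15 2)(12 13)|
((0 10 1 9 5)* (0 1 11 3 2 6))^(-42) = (11)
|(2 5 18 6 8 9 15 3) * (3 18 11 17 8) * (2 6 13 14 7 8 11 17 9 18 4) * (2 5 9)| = |(2 9 15 4 5 17 11)(3 6)(7 8 18 13 14)| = 70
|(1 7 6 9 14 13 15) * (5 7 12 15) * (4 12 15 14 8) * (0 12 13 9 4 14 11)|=30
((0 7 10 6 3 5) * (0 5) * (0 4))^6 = (10)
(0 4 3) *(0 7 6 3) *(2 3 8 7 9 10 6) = [4, 1, 3, 9, 0, 5, 8, 2, 7, 10, 6] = (0 4)(2 3 9 10 6 8 7)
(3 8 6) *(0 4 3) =[4, 1, 2, 8, 3, 5, 0, 7, 6] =(0 4 3 8 6)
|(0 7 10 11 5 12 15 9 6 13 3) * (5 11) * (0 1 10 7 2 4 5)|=12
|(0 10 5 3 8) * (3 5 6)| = |(0 10 6 3 8)| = 5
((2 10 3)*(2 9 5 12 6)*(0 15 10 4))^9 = ((0 15 10 3 9 5 12 6 2 4))^9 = (0 4 2 6 12 5 9 3 10 15)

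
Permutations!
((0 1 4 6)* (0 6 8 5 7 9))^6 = (0 9 7 5 8 4 1)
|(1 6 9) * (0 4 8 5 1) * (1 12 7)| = 9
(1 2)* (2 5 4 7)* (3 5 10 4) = (1 10 4 7 2)(3 5) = [0, 10, 1, 5, 7, 3, 6, 2, 8, 9, 4]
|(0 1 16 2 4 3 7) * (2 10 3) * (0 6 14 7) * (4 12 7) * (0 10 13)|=|(0 1 16 13)(2 12 7 6 14 4)(3 10)|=12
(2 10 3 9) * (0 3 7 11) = (0 3 9 2 10 7 11) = [3, 1, 10, 9, 4, 5, 6, 11, 8, 2, 7, 0]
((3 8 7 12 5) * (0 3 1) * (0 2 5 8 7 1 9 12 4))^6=(12)(0 7)(3 4)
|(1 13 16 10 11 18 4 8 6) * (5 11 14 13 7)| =|(1 7 5 11 18 4 8 6)(10 14 13 16)| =8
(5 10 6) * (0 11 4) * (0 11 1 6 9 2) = (0 1 6 5 10 9 2)(4 11) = [1, 6, 0, 3, 11, 10, 5, 7, 8, 2, 9, 4]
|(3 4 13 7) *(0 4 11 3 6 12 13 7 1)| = 14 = |(0 4 7 6 12 13 1)(3 11)|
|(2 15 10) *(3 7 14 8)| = 12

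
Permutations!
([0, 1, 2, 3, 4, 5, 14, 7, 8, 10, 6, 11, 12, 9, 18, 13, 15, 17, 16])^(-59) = [0, 1, 2, 3, 4, 5, 13, 7, 8, 16, 15, 11, 12, 18, 9, 14, 6, 17, 10]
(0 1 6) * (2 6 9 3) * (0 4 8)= [1, 9, 6, 2, 8, 5, 4, 7, 0, 3]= (0 1 9 3 2 6 4 8)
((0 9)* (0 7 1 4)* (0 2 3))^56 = (9)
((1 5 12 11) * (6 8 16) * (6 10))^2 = (1 12)(5 11)(6 16)(8 10)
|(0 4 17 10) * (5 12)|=|(0 4 17 10)(5 12)|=4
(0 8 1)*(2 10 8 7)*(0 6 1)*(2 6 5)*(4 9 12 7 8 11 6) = (0 8)(1 5 2 10 11 6)(4 9 12 7) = [8, 5, 10, 3, 9, 2, 1, 4, 0, 12, 11, 6, 7]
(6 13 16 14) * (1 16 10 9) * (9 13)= (1 16 14 6 9)(10 13)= [0, 16, 2, 3, 4, 5, 9, 7, 8, 1, 13, 11, 12, 10, 6, 15, 14]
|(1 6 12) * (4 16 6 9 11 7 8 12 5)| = 12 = |(1 9 11 7 8 12)(4 16 6 5)|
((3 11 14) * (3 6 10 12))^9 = ((3 11 14 6 10 12))^9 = (3 6)(10 11)(12 14)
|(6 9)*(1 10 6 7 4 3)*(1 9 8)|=|(1 10 6 8)(3 9 7 4)|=4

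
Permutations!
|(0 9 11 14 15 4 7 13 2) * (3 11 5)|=11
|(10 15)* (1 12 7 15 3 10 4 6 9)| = |(1 12 7 15 4 6 9)(3 10)| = 14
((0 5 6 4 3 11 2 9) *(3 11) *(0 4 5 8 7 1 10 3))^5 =((0 8 7 1 10 3)(2 9 4 11)(5 6))^5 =(0 3 10 1 7 8)(2 9 4 11)(5 6)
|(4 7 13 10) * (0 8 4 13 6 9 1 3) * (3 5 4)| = 6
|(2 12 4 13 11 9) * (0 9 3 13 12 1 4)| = |(0 9 2 1 4 12)(3 13 11)| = 6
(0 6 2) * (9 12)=(0 6 2)(9 12)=[6, 1, 0, 3, 4, 5, 2, 7, 8, 12, 10, 11, 9]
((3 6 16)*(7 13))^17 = (3 16 6)(7 13)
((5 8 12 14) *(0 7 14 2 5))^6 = (14)(2 8)(5 12)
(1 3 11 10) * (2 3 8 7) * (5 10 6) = (1 8 7 2 3 11 6 5 10) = [0, 8, 3, 11, 4, 10, 5, 2, 7, 9, 1, 6]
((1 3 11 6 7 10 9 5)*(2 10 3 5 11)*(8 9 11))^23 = ((1 5)(2 10 11 6 7 3)(8 9))^23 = (1 5)(2 3 7 6 11 10)(8 9)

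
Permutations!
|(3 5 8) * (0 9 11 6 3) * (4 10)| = |(0 9 11 6 3 5 8)(4 10)| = 14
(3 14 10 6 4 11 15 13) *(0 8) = (0 8)(3 14 10 6 4 11 15 13) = [8, 1, 2, 14, 11, 5, 4, 7, 0, 9, 6, 15, 12, 3, 10, 13]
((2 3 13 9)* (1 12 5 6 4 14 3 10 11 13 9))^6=(1 3)(2 5)(4 11)(6 10)(9 12)(13 14)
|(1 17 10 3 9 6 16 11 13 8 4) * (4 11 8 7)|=|(1 17 10 3 9 6 16 8 11 13 7 4)|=12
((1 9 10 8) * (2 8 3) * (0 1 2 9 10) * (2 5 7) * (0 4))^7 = (0 1 10 3 9 4)(2 7 5 8)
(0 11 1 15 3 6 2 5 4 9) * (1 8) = (0 11 8 1 15 3 6 2 5 4 9) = [11, 15, 5, 6, 9, 4, 2, 7, 1, 0, 10, 8, 12, 13, 14, 3]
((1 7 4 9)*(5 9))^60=(9)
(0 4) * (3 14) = [4, 1, 2, 14, 0, 5, 6, 7, 8, 9, 10, 11, 12, 13, 3] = (0 4)(3 14)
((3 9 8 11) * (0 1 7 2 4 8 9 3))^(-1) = ((0 1 7 2 4 8 11))^(-1) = (0 11 8 4 2 7 1)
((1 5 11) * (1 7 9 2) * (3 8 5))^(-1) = ((1 3 8 5 11 7 9 2))^(-1) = (1 2 9 7 11 5 8 3)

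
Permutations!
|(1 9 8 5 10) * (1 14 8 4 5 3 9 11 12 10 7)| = 11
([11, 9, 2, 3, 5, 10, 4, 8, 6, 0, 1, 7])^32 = [7, 0, 2, 3, 10, 1, 5, 6, 4, 11, 9, 8]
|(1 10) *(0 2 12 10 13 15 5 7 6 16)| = 11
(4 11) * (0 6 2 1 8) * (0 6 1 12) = (0 1 8 6 2 12)(4 11) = [1, 8, 12, 3, 11, 5, 2, 7, 6, 9, 10, 4, 0]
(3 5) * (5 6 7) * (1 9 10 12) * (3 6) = (1 9 10 12)(5 6 7) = [0, 9, 2, 3, 4, 6, 7, 5, 8, 10, 12, 11, 1]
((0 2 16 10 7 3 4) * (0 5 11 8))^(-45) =((0 2 16 10 7 3 4 5 11 8))^(-45) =(0 3)(2 4)(5 16)(7 8)(10 11)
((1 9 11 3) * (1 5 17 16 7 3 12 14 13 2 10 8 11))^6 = (2 13 14 12 11 8 10)(3 5 17 16 7)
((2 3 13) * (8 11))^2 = ((2 3 13)(8 11))^2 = (2 13 3)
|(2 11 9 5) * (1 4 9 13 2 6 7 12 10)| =24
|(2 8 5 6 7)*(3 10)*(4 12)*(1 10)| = |(1 10 3)(2 8 5 6 7)(4 12)| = 30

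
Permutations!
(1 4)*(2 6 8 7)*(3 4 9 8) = (1 9 8 7 2 6 3 4) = [0, 9, 6, 4, 1, 5, 3, 2, 7, 8]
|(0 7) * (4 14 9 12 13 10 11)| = |(0 7)(4 14 9 12 13 10 11)| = 14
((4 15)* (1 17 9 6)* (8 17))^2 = (1 17 6 8 9)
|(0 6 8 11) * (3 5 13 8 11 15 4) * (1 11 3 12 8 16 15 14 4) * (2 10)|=|(0 6 3 5 13 16 15 1 11)(2 10)(4 12 8 14)|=36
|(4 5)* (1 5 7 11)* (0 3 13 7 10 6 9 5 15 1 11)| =|(0 3 13 7)(1 15)(4 10 6 9 5)| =20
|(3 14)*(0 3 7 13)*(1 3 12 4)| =|(0 12 4 1 3 14 7 13)| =8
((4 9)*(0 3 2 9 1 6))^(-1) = ((0 3 2 9 4 1 6))^(-1) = (0 6 1 4 9 2 3)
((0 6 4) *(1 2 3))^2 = ((0 6 4)(1 2 3))^2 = (0 4 6)(1 3 2)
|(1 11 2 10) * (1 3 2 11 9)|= 6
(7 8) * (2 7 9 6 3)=(2 7 8 9 6 3)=[0, 1, 7, 2, 4, 5, 3, 8, 9, 6]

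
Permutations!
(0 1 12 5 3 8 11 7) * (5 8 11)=(0 1 12 8 5 3 11 7)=[1, 12, 2, 11, 4, 3, 6, 0, 5, 9, 10, 7, 8]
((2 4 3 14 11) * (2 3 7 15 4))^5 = ((3 14 11)(4 7 15))^5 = (3 11 14)(4 15 7)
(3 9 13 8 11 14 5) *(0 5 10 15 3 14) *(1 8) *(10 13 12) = (0 5 14 13 1 8 11)(3 9 12 10 15) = [5, 8, 2, 9, 4, 14, 6, 7, 11, 12, 15, 0, 10, 1, 13, 3]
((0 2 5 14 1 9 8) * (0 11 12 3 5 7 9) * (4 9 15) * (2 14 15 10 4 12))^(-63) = (3 5 15 12) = ((0 14 1)(2 7 10 4 9 8 11)(3 5 15 12))^(-63)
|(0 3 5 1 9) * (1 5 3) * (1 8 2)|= |(0 8 2 1 9)|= 5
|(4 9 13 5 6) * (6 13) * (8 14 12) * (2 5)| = 3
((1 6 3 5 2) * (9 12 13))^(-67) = (1 5 6 2 3)(9 13 12) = ((1 6 3 5 2)(9 12 13))^(-67)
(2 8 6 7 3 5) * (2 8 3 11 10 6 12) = [0, 1, 3, 5, 4, 8, 7, 11, 12, 9, 6, 10, 2] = (2 3 5 8 12)(6 7 11 10)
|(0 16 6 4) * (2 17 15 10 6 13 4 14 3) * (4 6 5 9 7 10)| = 20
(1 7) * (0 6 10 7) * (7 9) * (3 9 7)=(0 6 10 7 1)(3 9)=[6, 0, 2, 9, 4, 5, 10, 1, 8, 3, 7]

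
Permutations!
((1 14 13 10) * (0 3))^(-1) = (0 3)(1 10 13 14)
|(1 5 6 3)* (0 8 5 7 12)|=8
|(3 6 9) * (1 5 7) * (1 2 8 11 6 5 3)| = |(1 3 5 7 2 8 11 6 9)| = 9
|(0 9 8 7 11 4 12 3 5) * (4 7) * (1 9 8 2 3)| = |(0 8 4 12 1 9 2 3 5)(7 11)| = 18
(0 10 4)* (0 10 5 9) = (0 5 9)(4 10) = [5, 1, 2, 3, 10, 9, 6, 7, 8, 0, 4]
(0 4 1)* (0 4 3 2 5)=(0 3 2 5)(1 4)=[3, 4, 5, 2, 1, 0]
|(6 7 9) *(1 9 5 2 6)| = 4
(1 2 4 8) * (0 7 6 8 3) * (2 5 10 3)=(0 7 6 8 1 5 10 3)(2 4)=[7, 5, 4, 0, 2, 10, 8, 6, 1, 9, 3]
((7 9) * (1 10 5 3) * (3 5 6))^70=(1 6)(3 10)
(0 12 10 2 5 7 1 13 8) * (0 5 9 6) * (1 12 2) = (0 2 9 6)(1 13 8 5 7 12 10) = [2, 13, 9, 3, 4, 7, 0, 12, 5, 6, 1, 11, 10, 8]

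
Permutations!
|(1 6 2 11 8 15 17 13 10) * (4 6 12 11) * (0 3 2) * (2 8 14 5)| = |(0 3 8 15 17 13 10 1 12 11 14 5 2 4 6)| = 15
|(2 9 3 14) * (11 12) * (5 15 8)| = 12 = |(2 9 3 14)(5 15 8)(11 12)|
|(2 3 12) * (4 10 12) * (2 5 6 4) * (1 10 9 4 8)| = 6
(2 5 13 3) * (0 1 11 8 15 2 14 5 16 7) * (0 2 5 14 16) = (0 1 11 8 15 5 13 3 16 7 2) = [1, 11, 0, 16, 4, 13, 6, 2, 15, 9, 10, 8, 12, 3, 14, 5, 7]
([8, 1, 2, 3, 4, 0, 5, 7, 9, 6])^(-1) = (0 5 6 9 8)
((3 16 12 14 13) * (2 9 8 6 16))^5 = ((2 9 8 6 16 12 14 13 3))^5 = (2 12 9 14 8 13 6 3 16)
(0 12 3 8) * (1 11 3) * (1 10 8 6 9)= (0 12 10 8)(1 11 3 6 9)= [12, 11, 2, 6, 4, 5, 9, 7, 0, 1, 8, 3, 10]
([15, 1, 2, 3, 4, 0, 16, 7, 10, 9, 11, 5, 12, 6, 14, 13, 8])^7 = (0 11 8 6 15 5 10 16 13)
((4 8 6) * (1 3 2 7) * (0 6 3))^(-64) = (8)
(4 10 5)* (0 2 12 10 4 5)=(0 2 12 10)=[2, 1, 12, 3, 4, 5, 6, 7, 8, 9, 0, 11, 10]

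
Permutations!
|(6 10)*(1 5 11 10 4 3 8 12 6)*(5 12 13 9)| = |(1 12 6 4 3 8 13 9 5 11 10)| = 11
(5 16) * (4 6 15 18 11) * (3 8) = (3 8)(4 6 15 18 11)(5 16) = [0, 1, 2, 8, 6, 16, 15, 7, 3, 9, 10, 4, 12, 13, 14, 18, 5, 17, 11]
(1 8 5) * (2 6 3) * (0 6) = (0 6 3 2)(1 8 5) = [6, 8, 0, 2, 4, 1, 3, 7, 5]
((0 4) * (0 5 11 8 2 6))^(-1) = ((0 4 5 11 8 2 6))^(-1) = (0 6 2 8 11 5 4)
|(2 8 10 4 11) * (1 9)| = 10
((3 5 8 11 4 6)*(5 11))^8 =((3 11 4 6)(5 8))^8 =(11)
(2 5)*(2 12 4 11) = [0, 1, 5, 3, 11, 12, 6, 7, 8, 9, 10, 2, 4] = (2 5 12 4 11)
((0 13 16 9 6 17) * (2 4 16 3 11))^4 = (0 2 6 3 16)(4 17 11 9 13)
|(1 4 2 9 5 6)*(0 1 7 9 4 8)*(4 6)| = |(0 1 8)(2 6 7 9 5 4)| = 6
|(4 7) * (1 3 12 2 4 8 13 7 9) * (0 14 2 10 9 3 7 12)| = |(0 14 2 4 3)(1 7 8 13 12 10 9)| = 35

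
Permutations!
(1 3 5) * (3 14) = (1 14 3 5) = [0, 14, 2, 5, 4, 1, 6, 7, 8, 9, 10, 11, 12, 13, 3]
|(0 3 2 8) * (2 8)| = |(0 3 8)| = 3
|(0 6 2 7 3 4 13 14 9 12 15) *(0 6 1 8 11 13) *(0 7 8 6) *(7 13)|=14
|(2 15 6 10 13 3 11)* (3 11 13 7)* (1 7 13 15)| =9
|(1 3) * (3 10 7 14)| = |(1 10 7 14 3)| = 5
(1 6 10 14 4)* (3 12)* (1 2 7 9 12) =[0, 6, 7, 1, 2, 5, 10, 9, 8, 12, 14, 11, 3, 13, 4] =(1 6 10 14 4 2 7 9 12 3)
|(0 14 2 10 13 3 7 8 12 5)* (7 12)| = 8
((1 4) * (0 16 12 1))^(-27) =(0 1 16 4 12)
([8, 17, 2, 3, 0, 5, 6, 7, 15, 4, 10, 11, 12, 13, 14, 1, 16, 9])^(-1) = (0 4 9 17 1 15 8)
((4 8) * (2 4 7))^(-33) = (2 7 8 4)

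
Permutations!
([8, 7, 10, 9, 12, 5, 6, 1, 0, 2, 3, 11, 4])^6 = (12)(2 3)(9 10)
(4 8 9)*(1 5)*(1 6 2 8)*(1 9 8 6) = [0, 5, 6, 3, 9, 1, 2, 7, 8, 4] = (1 5)(2 6)(4 9)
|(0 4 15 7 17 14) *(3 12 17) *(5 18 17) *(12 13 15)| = |(0 4 12 5 18 17 14)(3 13 15 7)| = 28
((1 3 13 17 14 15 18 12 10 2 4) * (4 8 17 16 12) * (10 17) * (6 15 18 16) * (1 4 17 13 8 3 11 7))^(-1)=(1 7 11)(2 10 8 3)(6 13 12 16 15)(14 17 18)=((1 11 7)(2 3 8 10)(6 15 16 12 13)(14 18 17))^(-1)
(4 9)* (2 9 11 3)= [0, 1, 9, 2, 11, 5, 6, 7, 8, 4, 10, 3]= (2 9 4 11 3)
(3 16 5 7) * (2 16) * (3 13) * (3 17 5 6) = (2 16 6 3)(5 7 13 17) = [0, 1, 16, 2, 4, 7, 3, 13, 8, 9, 10, 11, 12, 17, 14, 15, 6, 5]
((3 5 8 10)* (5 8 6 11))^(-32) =(3 8 10)(5 6 11)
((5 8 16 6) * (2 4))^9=((2 4)(5 8 16 6))^9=(2 4)(5 8 16 6)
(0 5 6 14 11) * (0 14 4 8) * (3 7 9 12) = (0 5 6 4 8)(3 7 9 12)(11 14) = [5, 1, 2, 7, 8, 6, 4, 9, 0, 12, 10, 14, 3, 13, 11]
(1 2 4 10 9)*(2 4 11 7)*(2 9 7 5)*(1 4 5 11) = [0, 5, 1, 3, 10, 2, 6, 9, 8, 4, 7, 11] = (11)(1 5 2)(4 10 7 9)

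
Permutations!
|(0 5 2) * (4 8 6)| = |(0 5 2)(4 8 6)| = 3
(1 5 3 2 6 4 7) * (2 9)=(1 5 3 9 2 6 4 7)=[0, 5, 6, 9, 7, 3, 4, 1, 8, 2]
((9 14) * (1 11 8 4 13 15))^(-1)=((1 11 8 4 13 15)(9 14))^(-1)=(1 15 13 4 8 11)(9 14)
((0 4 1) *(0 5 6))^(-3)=(0 1 6 4 5)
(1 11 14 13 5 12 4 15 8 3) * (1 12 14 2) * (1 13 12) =(1 11 2 13 5 14 12 4 15 8 3) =[0, 11, 13, 1, 15, 14, 6, 7, 3, 9, 10, 2, 4, 5, 12, 8]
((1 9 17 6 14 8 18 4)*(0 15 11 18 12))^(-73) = (0 12 8 14 6 17 9 1 4 18 11 15)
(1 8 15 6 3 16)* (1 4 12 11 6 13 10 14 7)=[0, 8, 2, 16, 12, 5, 3, 1, 15, 9, 14, 6, 11, 10, 7, 13, 4]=(1 8 15 13 10 14 7)(3 16 4 12 11 6)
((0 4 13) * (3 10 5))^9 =((0 4 13)(3 10 5))^9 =(13)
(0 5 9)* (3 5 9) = (0 9)(3 5) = [9, 1, 2, 5, 4, 3, 6, 7, 8, 0]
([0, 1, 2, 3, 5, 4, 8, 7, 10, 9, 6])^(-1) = (4 5)(6 10 8)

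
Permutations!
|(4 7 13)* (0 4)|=4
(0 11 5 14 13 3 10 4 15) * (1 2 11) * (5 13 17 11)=[1, 2, 5, 10, 15, 14, 6, 7, 8, 9, 4, 13, 12, 3, 17, 0, 16, 11]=(0 1 2 5 14 17 11 13 3 10 4 15)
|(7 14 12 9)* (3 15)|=4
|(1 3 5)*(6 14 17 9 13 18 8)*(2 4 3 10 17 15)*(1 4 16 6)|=105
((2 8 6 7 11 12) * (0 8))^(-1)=(0 2 12 11 7 6 8)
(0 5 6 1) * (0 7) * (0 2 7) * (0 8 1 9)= (0 5 6 9)(1 8)(2 7)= [5, 8, 7, 3, 4, 6, 9, 2, 1, 0]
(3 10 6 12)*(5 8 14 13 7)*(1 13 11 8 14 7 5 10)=(1 13 5 14 11 8 7 10 6 12 3)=[0, 13, 2, 1, 4, 14, 12, 10, 7, 9, 6, 8, 3, 5, 11]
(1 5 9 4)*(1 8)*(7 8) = (1 5 9 4 7 8) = [0, 5, 2, 3, 7, 9, 6, 8, 1, 4]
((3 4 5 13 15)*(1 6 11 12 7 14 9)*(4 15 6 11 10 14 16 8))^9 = ((1 11 12 7 16 8 4 5 13 6 10 14 9)(3 15))^9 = (1 6 8 11 10 4 12 14 5 7 9 13 16)(3 15)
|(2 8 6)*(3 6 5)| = |(2 8 5 3 6)| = 5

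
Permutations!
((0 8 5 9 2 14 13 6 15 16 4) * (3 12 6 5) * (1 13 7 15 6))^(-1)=(0 4 16 15 7 14 2 9 5 13 1 12 3 8)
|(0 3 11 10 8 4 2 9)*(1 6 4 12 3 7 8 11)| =|(0 7 8 12 3 1 6 4 2 9)(10 11)| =10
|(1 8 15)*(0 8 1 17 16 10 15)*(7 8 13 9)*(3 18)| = 20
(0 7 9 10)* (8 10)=[7, 1, 2, 3, 4, 5, 6, 9, 10, 8, 0]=(0 7 9 8 10)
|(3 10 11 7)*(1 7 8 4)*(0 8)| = |(0 8 4 1 7 3 10 11)| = 8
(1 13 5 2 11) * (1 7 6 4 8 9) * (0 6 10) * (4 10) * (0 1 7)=[6, 13, 11, 3, 8, 2, 10, 4, 9, 7, 1, 0, 12, 5]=(0 6 10 1 13 5 2 11)(4 8 9 7)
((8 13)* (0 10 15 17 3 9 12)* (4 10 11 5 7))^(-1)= (0 12 9 3 17 15 10 4 7 5 11)(8 13)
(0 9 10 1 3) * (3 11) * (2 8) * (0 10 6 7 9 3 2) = (0 3 10 1 11 2 8)(6 7 9) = [3, 11, 8, 10, 4, 5, 7, 9, 0, 6, 1, 2]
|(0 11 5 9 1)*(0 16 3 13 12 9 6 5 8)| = |(0 11 8)(1 16 3 13 12 9)(5 6)| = 6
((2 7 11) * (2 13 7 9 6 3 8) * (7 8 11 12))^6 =((2 9 6 3 11 13 8)(7 12))^6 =(2 8 13 11 3 6 9)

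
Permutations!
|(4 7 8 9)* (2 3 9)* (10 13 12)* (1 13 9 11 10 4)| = 11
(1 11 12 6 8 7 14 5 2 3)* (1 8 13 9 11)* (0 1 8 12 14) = (0 1 8 7)(2 3 12 6 13 9 11 14 5) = [1, 8, 3, 12, 4, 2, 13, 0, 7, 11, 10, 14, 6, 9, 5]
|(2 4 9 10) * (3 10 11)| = |(2 4 9 11 3 10)| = 6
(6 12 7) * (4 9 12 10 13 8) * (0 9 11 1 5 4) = (0 9 12 7 6 10 13 8)(1 5 4 11) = [9, 5, 2, 3, 11, 4, 10, 6, 0, 12, 13, 1, 7, 8]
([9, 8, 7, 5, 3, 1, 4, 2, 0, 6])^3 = (0 4 1 9 3 8 6 5)(2 7)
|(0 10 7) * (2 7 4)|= 5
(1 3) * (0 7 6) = (0 7 6)(1 3) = [7, 3, 2, 1, 4, 5, 0, 6]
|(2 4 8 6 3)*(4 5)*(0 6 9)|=8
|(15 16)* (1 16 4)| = |(1 16 15 4)| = 4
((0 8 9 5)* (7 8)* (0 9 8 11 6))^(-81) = (0 6 11 7)(5 9)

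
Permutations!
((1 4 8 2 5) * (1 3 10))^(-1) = (1 10 3 5 2 8 4) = ((1 4 8 2 5 3 10))^(-1)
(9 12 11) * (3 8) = [0, 1, 2, 8, 4, 5, 6, 7, 3, 12, 10, 9, 11] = (3 8)(9 12 11)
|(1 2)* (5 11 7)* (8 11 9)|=10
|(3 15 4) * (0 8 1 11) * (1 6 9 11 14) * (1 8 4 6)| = 21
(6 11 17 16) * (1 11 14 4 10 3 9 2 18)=(1 11 17 16 6 14 4 10 3 9 2 18)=[0, 11, 18, 9, 10, 5, 14, 7, 8, 2, 3, 17, 12, 13, 4, 15, 6, 16, 1]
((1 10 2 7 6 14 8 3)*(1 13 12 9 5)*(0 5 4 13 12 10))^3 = (2 14 12 13 7 8 9 10 6 3 4)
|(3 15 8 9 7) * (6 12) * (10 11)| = 10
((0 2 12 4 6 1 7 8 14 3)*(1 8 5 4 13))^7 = (0 4 12 8 1 3 5 2 6 13 14 7)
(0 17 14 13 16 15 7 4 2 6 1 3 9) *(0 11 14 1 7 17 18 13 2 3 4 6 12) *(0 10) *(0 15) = (0 18 13 16)(1 4 3 9 11 14 2 12 10 15 17)(6 7) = [18, 4, 12, 9, 3, 5, 7, 6, 8, 11, 15, 14, 10, 16, 2, 17, 0, 1, 13]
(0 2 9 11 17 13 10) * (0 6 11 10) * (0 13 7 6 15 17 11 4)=[2, 1, 9, 3, 0, 5, 4, 6, 8, 10, 15, 11, 12, 13, 14, 17, 16, 7]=(0 2 9 10 15 17 7 6 4)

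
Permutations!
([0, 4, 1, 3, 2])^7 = [0, 4, 1, 3, 2]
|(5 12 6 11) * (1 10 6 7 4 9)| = 9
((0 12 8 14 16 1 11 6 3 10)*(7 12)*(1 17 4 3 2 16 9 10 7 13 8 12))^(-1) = (0 10 9 14 8 13)(1 7 3 4 17 16 2 6 11)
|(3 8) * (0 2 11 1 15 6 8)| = 8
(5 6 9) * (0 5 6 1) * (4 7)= (0 5 1)(4 7)(6 9)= [5, 0, 2, 3, 7, 1, 9, 4, 8, 6]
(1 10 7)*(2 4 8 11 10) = (1 2 4 8 11 10 7) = [0, 2, 4, 3, 8, 5, 6, 1, 11, 9, 7, 10]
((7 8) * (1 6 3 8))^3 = (1 8 6 7 3)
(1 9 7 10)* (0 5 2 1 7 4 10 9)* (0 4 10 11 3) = (0 5 2 1 4 11 3)(7 9 10) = [5, 4, 1, 0, 11, 2, 6, 9, 8, 10, 7, 3]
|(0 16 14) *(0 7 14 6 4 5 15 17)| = |(0 16 6 4 5 15 17)(7 14)| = 14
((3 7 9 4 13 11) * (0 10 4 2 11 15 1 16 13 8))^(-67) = ((0 10 4 8)(1 16 13 15)(2 11 3 7 9))^(-67) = (0 10 4 8)(1 16 13 15)(2 7 11 9 3)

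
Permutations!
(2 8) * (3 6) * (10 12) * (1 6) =(1 6 3)(2 8)(10 12) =[0, 6, 8, 1, 4, 5, 3, 7, 2, 9, 12, 11, 10]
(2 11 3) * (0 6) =[6, 1, 11, 2, 4, 5, 0, 7, 8, 9, 10, 3] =(0 6)(2 11 3)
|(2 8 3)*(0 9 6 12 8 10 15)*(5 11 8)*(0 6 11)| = 11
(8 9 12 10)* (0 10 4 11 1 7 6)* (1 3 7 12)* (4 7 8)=(0 10 4 11 3 8 9 1 12 7 6)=[10, 12, 2, 8, 11, 5, 0, 6, 9, 1, 4, 3, 7]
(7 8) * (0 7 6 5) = [7, 1, 2, 3, 4, 0, 5, 8, 6] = (0 7 8 6 5)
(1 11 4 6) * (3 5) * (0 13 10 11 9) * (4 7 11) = (0 13 10 4 6 1 9)(3 5)(7 11) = [13, 9, 2, 5, 6, 3, 1, 11, 8, 0, 4, 7, 12, 10]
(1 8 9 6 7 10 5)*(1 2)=(1 8 9 6 7 10 5 2)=[0, 8, 1, 3, 4, 2, 7, 10, 9, 6, 5]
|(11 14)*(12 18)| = |(11 14)(12 18)| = 2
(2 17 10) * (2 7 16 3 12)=(2 17 10 7 16 3 12)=[0, 1, 17, 12, 4, 5, 6, 16, 8, 9, 7, 11, 2, 13, 14, 15, 3, 10]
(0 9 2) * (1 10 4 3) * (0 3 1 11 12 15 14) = (0 9 2 3 11 12 15 14)(1 10 4) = [9, 10, 3, 11, 1, 5, 6, 7, 8, 2, 4, 12, 15, 13, 0, 14]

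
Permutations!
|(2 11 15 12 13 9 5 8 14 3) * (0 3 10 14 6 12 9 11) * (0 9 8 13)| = |(0 3 2 9 5 13 11 15 8 6 12)(10 14)| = 22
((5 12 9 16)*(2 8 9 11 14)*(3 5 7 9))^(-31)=(2 12 8 11 3 14 5)(7 16 9)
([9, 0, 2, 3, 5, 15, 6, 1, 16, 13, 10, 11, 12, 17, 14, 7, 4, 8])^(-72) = [16, 8, 2, 3, 0, 9, 6, 17, 7, 4, 10, 11, 12, 5, 14, 13, 1, 15]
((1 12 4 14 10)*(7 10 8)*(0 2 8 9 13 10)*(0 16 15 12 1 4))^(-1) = ((0 2 8 7 16 15 12)(4 14 9 13 10))^(-1) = (0 12 15 16 7 8 2)(4 10 13 9 14)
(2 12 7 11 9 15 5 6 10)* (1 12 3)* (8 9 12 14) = (1 14 8 9 15 5 6 10 2 3)(7 11 12) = [0, 14, 3, 1, 4, 6, 10, 11, 9, 15, 2, 12, 7, 13, 8, 5]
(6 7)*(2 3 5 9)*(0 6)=(0 6 7)(2 3 5 9)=[6, 1, 3, 5, 4, 9, 7, 0, 8, 2]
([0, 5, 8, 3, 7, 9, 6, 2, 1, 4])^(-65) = [0, 2, 4, 3, 5, 8, 6, 9, 7, 1]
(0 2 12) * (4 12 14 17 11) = (0 2 14 17 11 4 12) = [2, 1, 14, 3, 12, 5, 6, 7, 8, 9, 10, 4, 0, 13, 17, 15, 16, 11]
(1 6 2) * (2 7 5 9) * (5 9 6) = [0, 5, 1, 3, 4, 6, 7, 9, 8, 2] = (1 5 6 7 9 2)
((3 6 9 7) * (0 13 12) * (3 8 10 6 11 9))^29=((0 13 12)(3 11 9 7 8 10 6))^29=(0 12 13)(3 11 9 7 8 10 6)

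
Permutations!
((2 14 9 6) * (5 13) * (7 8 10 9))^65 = (2 7 10 6 14 8 9)(5 13)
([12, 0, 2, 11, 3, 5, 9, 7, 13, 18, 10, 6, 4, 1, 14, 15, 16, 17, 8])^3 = [3, 4, 2, 9, 6, 5, 8, 7, 0, 13, 10, 18, 11, 12, 14, 15, 16, 17, 1]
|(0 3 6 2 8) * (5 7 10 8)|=8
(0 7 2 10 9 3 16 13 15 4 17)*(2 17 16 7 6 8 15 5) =[6, 1, 10, 7, 16, 2, 8, 17, 15, 3, 9, 11, 12, 5, 14, 4, 13, 0] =(0 6 8 15 4 16 13 5 2 10 9 3 7 17)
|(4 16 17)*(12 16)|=|(4 12 16 17)|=4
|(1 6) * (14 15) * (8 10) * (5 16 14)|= 4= |(1 6)(5 16 14 15)(8 10)|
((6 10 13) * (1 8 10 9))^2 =((1 8 10 13 6 9))^2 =(1 10 6)(8 13 9)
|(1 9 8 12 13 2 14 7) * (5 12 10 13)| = |(1 9 8 10 13 2 14 7)(5 12)| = 8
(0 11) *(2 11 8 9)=[8, 1, 11, 3, 4, 5, 6, 7, 9, 2, 10, 0]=(0 8 9 2 11)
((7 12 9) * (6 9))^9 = (6 9 7 12)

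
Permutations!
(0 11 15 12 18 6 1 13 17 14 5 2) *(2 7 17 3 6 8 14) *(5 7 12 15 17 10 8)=[11, 13, 0, 6, 4, 12, 1, 10, 14, 9, 8, 17, 18, 3, 7, 15, 16, 2, 5]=(0 11 17 2)(1 13 3 6)(5 12 18)(7 10 8 14)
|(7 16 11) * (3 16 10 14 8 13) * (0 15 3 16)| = 21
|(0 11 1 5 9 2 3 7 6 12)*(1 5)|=9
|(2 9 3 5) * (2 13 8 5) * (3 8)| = 6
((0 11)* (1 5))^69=(0 11)(1 5)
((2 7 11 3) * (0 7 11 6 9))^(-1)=((0 7 6 9)(2 11 3))^(-1)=(0 9 6 7)(2 3 11)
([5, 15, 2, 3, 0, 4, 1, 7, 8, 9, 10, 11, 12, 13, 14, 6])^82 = [5, 15, 2, 3, 0, 4, 1, 7, 8, 9, 10, 11, 12, 13, 14, 6]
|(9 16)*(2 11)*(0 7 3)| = 6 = |(0 7 3)(2 11)(9 16)|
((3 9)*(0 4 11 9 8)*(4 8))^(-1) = ((0 8)(3 4 11 9))^(-1) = (0 8)(3 9 11 4)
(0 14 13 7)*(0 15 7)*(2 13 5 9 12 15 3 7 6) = (0 14 5 9 12 15 6 2 13)(3 7) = [14, 1, 13, 7, 4, 9, 2, 3, 8, 12, 10, 11, 15, 0, 5, 6]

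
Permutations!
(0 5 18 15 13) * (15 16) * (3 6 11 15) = (0 5 18 16 3 6 11 15 13) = [5, 1, 2, 6, 4, 18, 11, 7, 8, 9, 10, 15, 12, 0, 14, 13, 3, 17, 16]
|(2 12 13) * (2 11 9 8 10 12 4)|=6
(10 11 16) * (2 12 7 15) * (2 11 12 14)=(2 14)(7 15 11 16 10 12)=[0, 1, 14, 3, 4, 5, 6, 15, 8, 9, 12, 16, 7, 13, 2, 11, 10]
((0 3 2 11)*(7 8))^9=(0 3 2 11)(7 8)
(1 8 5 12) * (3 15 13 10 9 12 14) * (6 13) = (1 8 5 14 3 15 6 13 10 9 12) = [0, 8, 2, 15, 4, 14, 13, 7, 5, 12, 9, 11, 1, 10, 3, 6]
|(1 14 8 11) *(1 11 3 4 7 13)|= 7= |(1 14 8 3 4 7 13)|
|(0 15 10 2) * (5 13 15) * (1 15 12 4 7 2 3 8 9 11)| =7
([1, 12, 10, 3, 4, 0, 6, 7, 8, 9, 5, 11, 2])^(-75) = [2, 10, 0, 3, 4, 12, 6, 7, 8, 9, 1, 11, 5]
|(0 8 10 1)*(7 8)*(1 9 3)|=7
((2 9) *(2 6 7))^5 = (2 9 6 7)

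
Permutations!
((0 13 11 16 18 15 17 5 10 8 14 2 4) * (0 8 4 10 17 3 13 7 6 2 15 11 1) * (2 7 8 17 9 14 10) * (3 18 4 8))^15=((0 3 13 1)(4 17 5 9 14 15 18 11 16)(6 7)(8 10))^15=(0 1 13 3)(4 18 9)(5 16 15)(6 7)(8 10)(11 14 17)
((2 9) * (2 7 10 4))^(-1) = (2 4 10 7 9)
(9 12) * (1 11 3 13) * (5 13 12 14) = (1 11 3 12 9 14 5 13) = [0, 11, 2, 12, 4, 13, 6, 7, 8, 14, 10, 3, 9, 1, 5]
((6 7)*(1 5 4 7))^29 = (1 6 7 4 5)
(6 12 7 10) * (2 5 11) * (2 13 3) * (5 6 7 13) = (2 6 12 13 3)(5 11)(7 10) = [0, 1, 6, 2, 4, 11, 12, 10, 8, 9, 7, 5, 13, 3]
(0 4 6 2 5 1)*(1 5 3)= (0 4 6 2 3 1)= [4, 0, 3, 1, 6, 5, 2]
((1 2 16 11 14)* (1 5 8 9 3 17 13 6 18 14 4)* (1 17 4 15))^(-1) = (1 15 11 16 2)(3 9 8 5 14 18 6 13 17 4)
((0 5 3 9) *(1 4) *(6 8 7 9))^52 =(0 6 9 3 7 5 8) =((0 5 3 6 8 7 9)(1 4))^52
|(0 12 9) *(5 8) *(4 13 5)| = 12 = |(0 12 9)(4 13 5 8)|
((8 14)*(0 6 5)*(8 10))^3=((0 6 5)(8 14 10))^3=(14)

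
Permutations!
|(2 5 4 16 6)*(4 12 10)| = |(2 5 12 10 4 16 6)| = 7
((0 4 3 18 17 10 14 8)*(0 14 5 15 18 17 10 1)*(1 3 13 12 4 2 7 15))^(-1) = (0 1 5 10 18 15 7 2)(3 17)(4 12 13)(8 14)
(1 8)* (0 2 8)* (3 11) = (0 2 8 1)(3 11) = [2, 0, 8, 11, 4, 5, 6, 7, 1, 9, 10, 3]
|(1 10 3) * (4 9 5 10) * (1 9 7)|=12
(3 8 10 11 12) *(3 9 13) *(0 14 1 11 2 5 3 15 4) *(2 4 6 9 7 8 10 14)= (0 2 5 3 10 4)(1 11 12 7 8 14)(6 9 13 15)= [2, 11, 5, 10, 0, 3, 9, 8, 14, 13, 4, 12, 7, 15, 1, 6]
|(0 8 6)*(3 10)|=6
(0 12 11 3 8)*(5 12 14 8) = (0 14 8)(3 5 12 11) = [14, 1, 2, 5, 4, 12, 6, 7, 0, 9, 10, 3, 11, 13, 8]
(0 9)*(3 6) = (0 9)(3 6) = [9, 1, 2, 6, 4, 5, 3, 7, 8, 0]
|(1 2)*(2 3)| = 3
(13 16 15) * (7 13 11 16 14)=(7 13 14)(11 16 15)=[0, 1, 2, 3, 4, 5, 6, 13, 8, 9, 10, 16, 12, 14, 7, 11, 15]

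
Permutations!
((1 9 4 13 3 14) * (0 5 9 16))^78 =(0 14 4)(1 13 5)(3 9 16)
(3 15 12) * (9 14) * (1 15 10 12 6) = [0, 15, 2, 10, 4, 5, 1, 7, 8, 14, 12, 11, 3, 13, 9, 6] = (1 15 6)(3 10 12)(9 14)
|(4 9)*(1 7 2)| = 6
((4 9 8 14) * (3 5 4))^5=((3 5 4 9 8 14))^5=(3 14 8 9 4 5)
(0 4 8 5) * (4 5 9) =(0 5)(4 8 9) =[5, 1, 2, 3, 8, 0, 6, 7, 9, 4]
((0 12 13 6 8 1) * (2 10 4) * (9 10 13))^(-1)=(0 1 8 6 13 2 4 10 9 12)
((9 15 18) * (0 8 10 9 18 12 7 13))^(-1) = ((18)(0 8 10 9 15 12 7 13))^(-1) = (18)(0 13 7 12 15 9 10 8)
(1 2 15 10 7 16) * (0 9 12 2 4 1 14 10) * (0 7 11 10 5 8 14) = (0 9 12 2 15 7 16)(1 4)(5 8 14)(10 11) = [9, 4, 15, 3, 1, 8, 6, 16, 14, 12, 11, 10, 2, 13, 5, 7, 0]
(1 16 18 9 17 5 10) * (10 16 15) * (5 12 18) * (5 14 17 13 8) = (1 15 10)(5 16 14 17 12 18 9 13 8) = [0, 15, 2, 3, 4, 16, 6, 7, 5, 13, 1, 11, 18, 8, 17, 10, 14, 12, 9]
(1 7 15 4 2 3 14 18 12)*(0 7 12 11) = (0 7 15 4 2 3 14 18 11)(1 12) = [7, 12, 3, 14, 2, 5, 6, 15, 8, 9, 10, 0, 1, 13, 18, 4, 16, 17, 11]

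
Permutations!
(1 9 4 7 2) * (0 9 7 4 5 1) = [9, 7, 0, 3, 4, 1, 6, 2, 8, 5] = (0 9 5 1 7 2)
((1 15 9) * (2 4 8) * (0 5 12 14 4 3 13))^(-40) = ((0 5 12 14 4 8 2 3 13)(1 15 9))^(-40) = (0 8 5 2 12 3 14 13 4)(1 9 15)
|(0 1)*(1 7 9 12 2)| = 6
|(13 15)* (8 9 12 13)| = |(8 9 12 13 15)| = 5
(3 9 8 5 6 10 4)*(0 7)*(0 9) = (0 7 9 8 5 6 10 4 3) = [7, 1, 2, 0, 3, 6, 10, 9, 5, 8, 4]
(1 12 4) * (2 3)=(1 12 4)(2 3)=[0, 12, 3, 2, 1, 5, 6, 7, 8, 9, 10, 11, 4]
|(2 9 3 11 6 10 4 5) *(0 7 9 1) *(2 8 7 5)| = |(0 5 8 7 9 3 11 6 10 4 2 1)| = 12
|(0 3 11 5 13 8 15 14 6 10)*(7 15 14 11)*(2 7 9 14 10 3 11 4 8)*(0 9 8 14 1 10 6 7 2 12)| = 60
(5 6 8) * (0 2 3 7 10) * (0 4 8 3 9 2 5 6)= [5, 1, 9, 7, 8, 0, 3, 10, 6, 2, 4]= (0 5)(2 9)(3 7 10 4 8 6)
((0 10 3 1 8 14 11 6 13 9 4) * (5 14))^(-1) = ((0 10 3 1 8 5 14 11 6 13 9 4))^(-1) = (0 4 9 13 6 11 14 5 8 1 3 10)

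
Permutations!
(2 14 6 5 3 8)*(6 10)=(2 14 10 6 5 3 8)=[0, 1, 14, 8, 4, 3, 5, 7, 2, 9, 6, 11, 12, 13, 10]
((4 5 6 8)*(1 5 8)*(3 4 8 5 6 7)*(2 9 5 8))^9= ((1 6)(2 9 5 7 3 4 8))^9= (1 6)(2 5 3 8 9 7 4)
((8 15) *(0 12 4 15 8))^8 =(15)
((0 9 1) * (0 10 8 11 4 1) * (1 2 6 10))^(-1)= ((0 9)(2 6 10 8 11 4))^(-1)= (0 9)(2 4 11 8 10 6)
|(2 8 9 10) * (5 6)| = |(2 8 9 10)(5 6)| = 4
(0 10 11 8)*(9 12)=(0 10 11 8)(9 12)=[10, 1, 2, 3, 4, 5, 6, 7, 0, 12, 11, 8, 9]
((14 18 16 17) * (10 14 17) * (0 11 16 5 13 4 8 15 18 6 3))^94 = ((0 11 16 10 14 6 3)(4 8 15 18 5 13))^94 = (0 10 3 16 6 11 14)(4 5 15)(8 13 18)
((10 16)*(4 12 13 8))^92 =((4 12 13 8)(10 16))^92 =(16)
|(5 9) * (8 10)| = 2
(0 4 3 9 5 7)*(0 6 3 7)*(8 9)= (0 4 7 6 3 8 9 5)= [4, 1, 2, 8, 7, 0, 3, 6, 9, 5]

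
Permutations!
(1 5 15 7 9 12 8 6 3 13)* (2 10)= (1 5 15 7 9 12 8 6 3 13)(2 10)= [0, 5, 10, 13, 4, 15, 3, 9, 6, 12, 2, 11, 8, 1, 14, 7]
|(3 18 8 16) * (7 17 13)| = |(3 18 8 16)(7 17 13)| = 12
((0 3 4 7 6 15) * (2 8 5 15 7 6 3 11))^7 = (0 11 2 8 5 15)(3 7 6 4)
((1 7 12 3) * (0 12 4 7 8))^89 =(0 8 1 3 12)(4 7)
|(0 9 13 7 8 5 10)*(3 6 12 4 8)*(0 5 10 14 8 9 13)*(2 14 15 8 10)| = 24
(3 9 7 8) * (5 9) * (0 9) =(0 9 7 8 3 5) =[9, 1, 2, 5, 4, 0, 6, 8, 3, 7]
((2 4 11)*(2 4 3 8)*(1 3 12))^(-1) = ((1 3 8 2 12)(4 11))^(-1) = (1 12 2 8 3)(4 11)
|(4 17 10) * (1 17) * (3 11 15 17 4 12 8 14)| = |(1 4)(3 11 15 17 10 12 8 14)| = 8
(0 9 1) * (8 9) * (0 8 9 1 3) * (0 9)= (1 8)(3 9)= [0, 8, 2, 9, 4, 5, 6, 7, 1, 3]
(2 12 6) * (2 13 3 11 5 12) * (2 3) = (2 3 11 5 12 6 13) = [0, 1, 3, 11, 4, 12, 13, 7, 8, 9, 10, 5, 6, 2]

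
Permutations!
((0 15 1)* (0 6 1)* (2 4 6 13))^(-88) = (15)(1 2 6 13 4)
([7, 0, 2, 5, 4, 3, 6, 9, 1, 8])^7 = [9, 7, 2, 5, 4, 3, 6, 8, 0, 1]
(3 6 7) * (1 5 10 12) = [0, 5, 2, 6, 4, 10, 7, 3, 8, 9, 12, 11, 1] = (1 5 10 12)(3 6 7)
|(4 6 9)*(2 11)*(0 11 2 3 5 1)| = 15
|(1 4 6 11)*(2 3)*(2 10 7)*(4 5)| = 20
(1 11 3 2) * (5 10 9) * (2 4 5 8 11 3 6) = [0, 3, 1, 4, 5, 10, 2, 7, 11, 8, 9, 6] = (1 3 4 5 10 9 8 11 6 2)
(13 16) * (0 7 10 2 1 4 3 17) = (0 7 10 2 1 4 3 17)(13 16) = [7, 4, 1, 17, 3, 5, 6, 10, 8, 9, 2, 11, 12, 16, 14, 15, 13, 0]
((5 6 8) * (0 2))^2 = (5 8 6)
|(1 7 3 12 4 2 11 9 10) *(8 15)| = 18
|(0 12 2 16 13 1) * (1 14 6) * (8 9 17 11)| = 8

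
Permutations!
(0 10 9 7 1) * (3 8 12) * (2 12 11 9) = [10, 0, 12, 8, 4, 5, 6, 1, 11, 7, 2, 9, 3] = (0 10 2 12 3 8 11 9 7 1)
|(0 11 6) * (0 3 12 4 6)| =4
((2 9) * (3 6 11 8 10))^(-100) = ((2 9)(3 6 11 8 10))^(-100) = (11)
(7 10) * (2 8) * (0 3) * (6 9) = [3, 1, 8, 0, 4, 5, 9, 10, 2, 6, 7] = (0 3)(2 8)(6 9)(7 10)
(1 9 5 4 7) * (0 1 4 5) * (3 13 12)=(0 1 9)(3 13 12)(4 7)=[1, 9, 2, 13, 7, 5, 6, 4, 8, 0, 10, 11, 3, 12]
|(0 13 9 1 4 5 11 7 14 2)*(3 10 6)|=|(0 13 9 1 4 5 11 7 14 2)(3 10 6)|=30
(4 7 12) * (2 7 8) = (2 7 12 4 8) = [0, 1, 7, 3, 8, 5, 6, 12, 2, 9, 10, 11, 4]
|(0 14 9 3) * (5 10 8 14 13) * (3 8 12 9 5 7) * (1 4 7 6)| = |(0 13 6 1 4 7 3)(5 10 12 9 8 14)| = 42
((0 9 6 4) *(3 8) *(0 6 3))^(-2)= ((0 9 3 8)(4 6))^(-2)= (0 3)(8 9)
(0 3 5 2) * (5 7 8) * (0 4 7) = (0 3)(2 4 7 8 5) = [3, 1, 4, 0, 7, 2, 6, 8, 5]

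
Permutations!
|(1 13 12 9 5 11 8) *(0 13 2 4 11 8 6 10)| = |(0 13 12 9 5 8 1 2 4 11 6 10)| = 12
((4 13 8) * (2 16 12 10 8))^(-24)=((2 16 12 10 8 4 13))^(-24)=(2 8 16 4 12 13 10)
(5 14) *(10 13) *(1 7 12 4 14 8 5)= (1 7 12 4 14)(5 8)(10 13)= [0, 7, 2, 3, 14, 8, 6, 12, 5, 9, 13, 11, 4, 10, 1]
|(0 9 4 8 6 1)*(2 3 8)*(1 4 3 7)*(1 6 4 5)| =|(0 9 3 8 4 2 7 6 5 1)| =10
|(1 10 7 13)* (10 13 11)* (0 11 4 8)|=|(0 11 10 7 4 8)(1 13)|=6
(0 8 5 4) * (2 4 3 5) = (0 8 2 4)(3 5) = [8, 1, 4, 5, 0, 3, 6, 7, 2]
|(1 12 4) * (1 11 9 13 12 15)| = 10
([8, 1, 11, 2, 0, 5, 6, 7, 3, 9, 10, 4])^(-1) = [4, 1, 3, 8, 11, 5, 6, 7, 0, 9, 10, 2]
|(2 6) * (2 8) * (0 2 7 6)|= 6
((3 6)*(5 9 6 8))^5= ((3 8 5 9 6))^5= (9)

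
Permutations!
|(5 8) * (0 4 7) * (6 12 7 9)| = 6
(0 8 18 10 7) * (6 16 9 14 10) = (0 8 18 6 16 9 14 10 7) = [8, 1, 2, 3, 4, 5, 16, 0, 18, 14, 7, 11, 12, 13, 10, 15, 9, 17, 6]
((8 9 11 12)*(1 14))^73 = (1 14)(8 9 11 12)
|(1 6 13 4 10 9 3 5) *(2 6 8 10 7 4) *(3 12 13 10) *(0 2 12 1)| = 18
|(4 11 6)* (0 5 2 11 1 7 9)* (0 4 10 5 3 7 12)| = |(0 3 7 9 4 1 12)(2 11 6 10 5)| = 35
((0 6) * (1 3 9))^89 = (0 6)(1 9 3)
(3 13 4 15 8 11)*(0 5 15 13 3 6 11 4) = [5, 1, 2, 3, 13, 15, 11, 7, 4, 9, 10, 6, 12, 0, 14, 8] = (0 5 15 8 4 13)(6 11)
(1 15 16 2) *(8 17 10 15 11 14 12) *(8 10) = (1 11 14 12 10 15 16 2)(8 17) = [0, 11, 1, 3, 4, 5, 6, 7, 17, 9, 15, 14, 10, 13, 12, 16, 2, 8]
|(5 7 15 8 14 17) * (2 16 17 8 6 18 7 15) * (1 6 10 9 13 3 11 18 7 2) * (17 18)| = 24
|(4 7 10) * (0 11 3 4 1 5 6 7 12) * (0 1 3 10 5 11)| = |(1 11 10 3 4 12)(5 6 7)| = 6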